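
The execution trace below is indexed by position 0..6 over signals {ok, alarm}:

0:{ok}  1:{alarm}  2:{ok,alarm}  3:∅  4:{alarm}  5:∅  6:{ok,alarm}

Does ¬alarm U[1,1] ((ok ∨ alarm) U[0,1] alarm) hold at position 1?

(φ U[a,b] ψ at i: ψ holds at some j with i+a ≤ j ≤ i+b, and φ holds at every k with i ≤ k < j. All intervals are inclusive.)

Need some j in [2,2] with ((ok ∨ alarm) U[0,1] alarm), and ¬alarm at every k in [1,j-1].
  j=2: ((ok ∨ alarm) U[0,1] alarm) holds, but ¬alarm fails at k=1 → not this j.
No j in the window works → until fails.

Does not hold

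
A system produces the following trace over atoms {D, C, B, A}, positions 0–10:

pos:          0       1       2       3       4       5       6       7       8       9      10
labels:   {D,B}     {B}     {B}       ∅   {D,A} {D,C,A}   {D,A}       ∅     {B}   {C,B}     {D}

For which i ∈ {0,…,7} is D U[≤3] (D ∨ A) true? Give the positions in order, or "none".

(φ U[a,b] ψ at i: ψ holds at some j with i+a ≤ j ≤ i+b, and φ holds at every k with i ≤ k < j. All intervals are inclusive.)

Evaluate at each i in [0,7]:
  i=0: ✓ (rhs at j=0)
  i=1: ✗ (lhs fails at k=1 before rhs at j=4)
  i=2: ✗ (lhs fails at k=2 before rhs at j=4)
  i=3: ✗ (lhs fails at k=3 before rhs at j=4)
  i=4: ✓ (rhs at j=4)
  i=5: ✓ (rhs at j=5)
  i=6: ✓ (rhs at j=6)
  i=7: ✗ (lhs fails at k=7 before rhs at j=10)

0, 4, 5, 6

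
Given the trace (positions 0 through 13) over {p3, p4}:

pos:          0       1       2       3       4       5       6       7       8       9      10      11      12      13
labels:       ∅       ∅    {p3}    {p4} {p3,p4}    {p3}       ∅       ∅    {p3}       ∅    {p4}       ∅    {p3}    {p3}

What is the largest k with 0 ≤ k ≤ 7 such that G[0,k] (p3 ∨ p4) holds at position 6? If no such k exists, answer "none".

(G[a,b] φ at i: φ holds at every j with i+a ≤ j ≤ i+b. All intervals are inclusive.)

none

(p3 ∨ p4) must hold from j=6 onward; find where it first fails.
  j=6: fails → no k works.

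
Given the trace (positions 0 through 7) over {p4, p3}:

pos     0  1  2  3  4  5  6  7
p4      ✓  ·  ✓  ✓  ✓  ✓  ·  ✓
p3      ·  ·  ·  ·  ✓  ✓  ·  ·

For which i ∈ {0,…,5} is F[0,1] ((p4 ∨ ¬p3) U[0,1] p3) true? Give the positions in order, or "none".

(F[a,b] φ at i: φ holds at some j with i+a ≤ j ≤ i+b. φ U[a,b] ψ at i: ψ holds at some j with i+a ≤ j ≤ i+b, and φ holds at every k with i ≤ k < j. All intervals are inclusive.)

Evaluate at each i in [0,5]:
  i=0: ✗ (none in [0,1])
  i=1: ✗ (none in [1,2])
  i=2: ✓ (witness j=3)
  i=3: ✓ (witness j=3)
  i=4: ✓ (witness j=4)
  i=5: ✓ (witness j=5)

2, 3, 4, 5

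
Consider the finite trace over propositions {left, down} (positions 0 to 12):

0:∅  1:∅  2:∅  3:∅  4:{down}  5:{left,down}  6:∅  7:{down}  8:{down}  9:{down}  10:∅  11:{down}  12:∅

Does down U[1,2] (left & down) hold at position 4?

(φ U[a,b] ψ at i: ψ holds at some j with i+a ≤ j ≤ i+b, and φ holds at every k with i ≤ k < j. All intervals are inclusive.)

Holds

Need some j in [5,6] with (left & down), and down at every k in [4,j-1].
  j=5: (left & down) holds; down holds at every k in [4,4] → satisfied.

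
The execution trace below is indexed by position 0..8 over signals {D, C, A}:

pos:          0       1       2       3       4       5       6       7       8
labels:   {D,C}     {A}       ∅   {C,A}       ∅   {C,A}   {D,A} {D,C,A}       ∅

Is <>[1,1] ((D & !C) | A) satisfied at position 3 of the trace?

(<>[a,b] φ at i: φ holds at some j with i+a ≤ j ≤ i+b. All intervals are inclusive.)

Does not hold

Check ((D & !C) | A) at each j in [4,4]:
  j=4: false
No position in the window satisfies it → formula fails.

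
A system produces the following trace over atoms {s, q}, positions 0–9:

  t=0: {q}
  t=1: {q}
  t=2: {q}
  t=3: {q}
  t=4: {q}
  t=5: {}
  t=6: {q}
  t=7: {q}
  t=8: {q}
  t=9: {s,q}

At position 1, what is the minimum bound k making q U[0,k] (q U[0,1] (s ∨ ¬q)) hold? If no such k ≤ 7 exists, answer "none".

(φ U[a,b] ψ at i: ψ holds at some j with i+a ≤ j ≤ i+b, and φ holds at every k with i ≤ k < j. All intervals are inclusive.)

3

Need earliest j ≥ 1 with (q U[0,1] (s ∨ ¬q)), and q at every k in [1,j-1].
  j=1: rhs fails.
  j=2: rhs fails.
  j=3: rhs fails.
  j=4: rhs holds; lhs holds on [1,3]. k = 3.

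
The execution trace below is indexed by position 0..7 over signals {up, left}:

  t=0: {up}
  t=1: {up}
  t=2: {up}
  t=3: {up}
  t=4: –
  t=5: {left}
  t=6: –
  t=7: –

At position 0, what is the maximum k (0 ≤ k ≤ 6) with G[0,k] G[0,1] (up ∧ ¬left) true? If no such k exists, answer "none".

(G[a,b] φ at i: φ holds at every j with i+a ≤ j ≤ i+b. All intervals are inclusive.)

G[0,1] (up ∧ ¬left) must hold from j=0 onward; find where it first fails.
  j=0: holds
  j=1: holds
  j=2: holds
  j=3: fails
Holds on [0,2], so largest k = 2.

2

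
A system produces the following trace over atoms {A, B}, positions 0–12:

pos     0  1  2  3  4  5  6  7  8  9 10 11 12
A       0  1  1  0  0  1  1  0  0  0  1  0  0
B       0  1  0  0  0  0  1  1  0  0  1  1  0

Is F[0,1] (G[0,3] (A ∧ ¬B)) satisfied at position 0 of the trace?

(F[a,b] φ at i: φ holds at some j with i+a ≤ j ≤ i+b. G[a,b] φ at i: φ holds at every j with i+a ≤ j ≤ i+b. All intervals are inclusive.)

Check G[0,3] (A ∧ ¬B) at each j in [0,1]:
  j=0: fails at 0
  j=1: fails at 1
No position in the window satisfies it → formula fails.

False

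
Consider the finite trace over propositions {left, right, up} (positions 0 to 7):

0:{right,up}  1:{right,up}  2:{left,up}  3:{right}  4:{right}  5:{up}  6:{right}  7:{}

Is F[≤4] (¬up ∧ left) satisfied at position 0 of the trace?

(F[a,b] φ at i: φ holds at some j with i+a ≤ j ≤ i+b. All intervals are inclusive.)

False

Check (¬up ∧ left) at each j in [0,4]:
  j=0: false
  j=1: false
  j=2: false
  j=3: false
  j=4: false
No position in the window satisfies it → formula fails.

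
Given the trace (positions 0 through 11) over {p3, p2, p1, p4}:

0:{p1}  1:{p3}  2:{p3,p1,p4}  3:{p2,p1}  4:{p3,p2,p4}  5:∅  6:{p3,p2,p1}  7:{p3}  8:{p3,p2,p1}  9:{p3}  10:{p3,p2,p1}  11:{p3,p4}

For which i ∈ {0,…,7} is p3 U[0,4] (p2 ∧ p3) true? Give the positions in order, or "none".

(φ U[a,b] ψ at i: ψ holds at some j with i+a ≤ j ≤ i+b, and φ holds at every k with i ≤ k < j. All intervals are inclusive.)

Evaluate at each i in [0,7]:
  i=0: ✗ (lhs fails at k=0 before rhs at j=4)
  i=1: ✗ (lhs fails at k=3 before rhs at j=4)
  i=2: ✗ (lhs fails at k=3 before rhs at j=4)
  i=3: ✗ (lhs fails at k=3 before rhs at j=4)
  i=4: ✓ (rhs at j=4)
  i=5: ✗ (lhs fails at k=5 before rhs at j=6)
  i=6: ✓ (rhs at j=6)
  i=7: ✓ (rhs at j=8; lhs holds on [7,7])

4, 6, 7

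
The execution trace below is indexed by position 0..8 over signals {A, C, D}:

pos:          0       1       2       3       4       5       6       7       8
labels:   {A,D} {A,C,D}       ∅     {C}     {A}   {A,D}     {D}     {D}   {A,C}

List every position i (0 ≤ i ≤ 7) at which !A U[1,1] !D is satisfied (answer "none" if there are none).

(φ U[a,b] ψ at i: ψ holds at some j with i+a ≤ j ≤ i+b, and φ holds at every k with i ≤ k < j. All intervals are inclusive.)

Evaluate at each i in [0,7]:
  i=0: ✗ (no rhs in [1,1])
  i=1: ✗ (lhs fails at k=1 before rhs at j=2)
  i=2: ✓ (rhs at j=3; lhs holds on [2,2])
  i=3: ✓ (rhs at j=4; lhs holds on [3,3])
  i=4: ✗ (no rhs in [5,5])
  i=5: ✗ (no rhs in [6,6])
  i=6: ✗ (no rhs in [7,7])
  i=7: ✓ (rhs at j=8; lhs holds on [7,7])

2, 3, 7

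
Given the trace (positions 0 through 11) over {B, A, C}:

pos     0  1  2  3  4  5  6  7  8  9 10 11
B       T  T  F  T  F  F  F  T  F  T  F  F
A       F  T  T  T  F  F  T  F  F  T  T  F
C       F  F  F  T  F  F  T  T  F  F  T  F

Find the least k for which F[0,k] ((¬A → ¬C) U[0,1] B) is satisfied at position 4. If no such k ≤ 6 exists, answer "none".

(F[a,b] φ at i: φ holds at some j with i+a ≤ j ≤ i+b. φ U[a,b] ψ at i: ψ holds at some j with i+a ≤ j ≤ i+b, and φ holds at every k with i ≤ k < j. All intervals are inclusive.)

Scan j = 4,5,… for ((¬A → ¬C) U[0,1] B):
  j=4: fails
  j=5: fails
  j=6: holds
First hit at j=6, so smallest k = 6-4 = 2.

2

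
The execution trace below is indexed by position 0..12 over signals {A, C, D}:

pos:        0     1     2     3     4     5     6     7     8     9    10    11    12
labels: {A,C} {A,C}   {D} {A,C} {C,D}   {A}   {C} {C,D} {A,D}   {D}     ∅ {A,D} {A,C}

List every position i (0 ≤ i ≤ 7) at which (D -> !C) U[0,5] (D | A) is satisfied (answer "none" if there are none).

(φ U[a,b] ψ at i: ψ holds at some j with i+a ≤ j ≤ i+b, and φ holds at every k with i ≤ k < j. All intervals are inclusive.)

0, 1, 2, 3, 4, 5, 6, 7

Evaluate at each i in [0,7]:
  i=0: ✓ (rhs at j=0)
  i=1: ✓ (rhs at j=1)
  i=2: ✓ (rhs at j=2)
  i=3: ✓ (rhs at j=3)
  i=4: ✓ (rhs at j=4)
  i=5: ✓ (rhs at j=5)
  i=6: ✓ (rhs at j=7; lhs holds on [6,6])
  i=7: ✓ (rhs at j=7)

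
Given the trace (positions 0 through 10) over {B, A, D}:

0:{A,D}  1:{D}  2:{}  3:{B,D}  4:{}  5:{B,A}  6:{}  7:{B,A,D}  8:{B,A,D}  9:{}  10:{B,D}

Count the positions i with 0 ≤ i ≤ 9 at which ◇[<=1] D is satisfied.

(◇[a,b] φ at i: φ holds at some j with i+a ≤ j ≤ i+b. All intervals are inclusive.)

8

Evaluate at each i in [0,9]:
  i=0: ✓ (witness j=0)
  i=1: ✓ (witness j=1)
  i=2: ✓ (witness j=3)
  i=3: ✓ (witness j=3)
  i=4: ✗ (none in [4,5])
  i=5: ✗ (none in [5,6])
  i=6: ✓ (witness j=7)
  i=7: ✓ (witness j=7)
  i=8: ✓ (witness j=8)
  i=9: ✓ (witness j=10)
Positions where it holds: {0, 1, 2, 3, 6, 7, 8, 9} → 8.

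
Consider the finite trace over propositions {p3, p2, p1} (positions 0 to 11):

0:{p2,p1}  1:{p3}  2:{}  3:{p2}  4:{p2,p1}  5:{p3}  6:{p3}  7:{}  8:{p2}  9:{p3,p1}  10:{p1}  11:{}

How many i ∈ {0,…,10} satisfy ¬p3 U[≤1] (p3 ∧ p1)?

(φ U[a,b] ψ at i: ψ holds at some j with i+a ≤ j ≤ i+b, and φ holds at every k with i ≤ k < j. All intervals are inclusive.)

Evaluate at each i in [0,10]:
  i=0: ✗ (no rhs in [0,1])
  i=1: ✗ (no rhs in [1,2])
  i=2: ✗ (no rhs in [2,3])
  i=3: ✗ (no rhs in [3,4])
  i=4: ✗ (no rhs in [4,5])
  i=5: ✗ (no rhs in [5,6])
  i=6: ✗ (no rhs in [6,7])
  i=7: ✗ (no rhs in [7,8])
  i=8: ✓ (rhs at j=9; lhs holds on [8,8])
  i=9: ✓ (rhs at j=9)
  i=10: ✗ (no rhs in [10,11])
Positions where it holds: {8, 9} → 2.

2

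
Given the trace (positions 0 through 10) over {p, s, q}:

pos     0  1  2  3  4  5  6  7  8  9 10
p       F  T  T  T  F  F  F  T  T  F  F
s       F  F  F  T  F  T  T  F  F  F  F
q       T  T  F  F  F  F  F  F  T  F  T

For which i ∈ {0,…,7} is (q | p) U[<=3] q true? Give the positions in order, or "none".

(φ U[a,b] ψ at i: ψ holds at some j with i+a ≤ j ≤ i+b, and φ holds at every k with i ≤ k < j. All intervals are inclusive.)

0, 1, 7

Evaluate at each i in [0,7]:
  i=0: ✓ (rhs at j=0)
  i=1: ✓ (rhs at j=1)
  i=2: ✗ (no rhs in [2,5])
  i=3: ✗ (no rhs in [3,6])
  i=4: ✗ (no rhs in [4,7])
  i=5: ✗ (lhs fails at k=5 before rhs at j=8)
  i=6: ✗ (lhs fails at k=6 before rhs at j=8)
  i=7: ✓ (rhs at j=8; lhs holds on [7,7])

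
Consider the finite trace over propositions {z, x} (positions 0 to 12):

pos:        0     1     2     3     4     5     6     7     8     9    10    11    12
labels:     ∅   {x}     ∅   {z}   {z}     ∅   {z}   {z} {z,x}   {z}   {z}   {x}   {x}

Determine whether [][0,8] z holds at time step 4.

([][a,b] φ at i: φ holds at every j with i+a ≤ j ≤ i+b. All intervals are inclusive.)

Does not hold

Check z at every j in [4,12]:
  j=4: true
  j=5: false
  j=6: true
  j=7: true
  j=8: true
  j=9: true
  j=10: true
  j=11: false
  j=12: false
Fails at j=5 → formula fails.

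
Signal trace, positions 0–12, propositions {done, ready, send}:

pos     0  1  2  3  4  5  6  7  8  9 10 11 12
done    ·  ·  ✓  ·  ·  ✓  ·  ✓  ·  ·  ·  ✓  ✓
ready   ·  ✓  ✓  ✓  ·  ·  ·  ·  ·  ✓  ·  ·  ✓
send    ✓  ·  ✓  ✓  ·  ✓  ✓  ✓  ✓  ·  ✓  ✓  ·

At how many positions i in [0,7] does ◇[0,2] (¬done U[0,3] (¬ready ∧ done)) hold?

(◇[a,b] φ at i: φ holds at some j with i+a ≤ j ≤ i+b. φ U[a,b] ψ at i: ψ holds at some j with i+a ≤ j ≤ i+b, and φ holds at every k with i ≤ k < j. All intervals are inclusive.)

Evaluate at each i in [0,7]:
  i=0: ✗ (none in [0,2])
  i=1: ✓ (witness j=3)
  i=2: ✓ (witness j=3)
  i=3: ✓ (witness j=3)
  i=4: ✓ (witness j=4)
  i=5: ✓ (witness j=5)
  i=6: ✓ (witness j=6)
  i=7: ✓ (witness j=7)
Positions where it holds: {1, 2, 3, 4, 5, 6, 7} → 7.

7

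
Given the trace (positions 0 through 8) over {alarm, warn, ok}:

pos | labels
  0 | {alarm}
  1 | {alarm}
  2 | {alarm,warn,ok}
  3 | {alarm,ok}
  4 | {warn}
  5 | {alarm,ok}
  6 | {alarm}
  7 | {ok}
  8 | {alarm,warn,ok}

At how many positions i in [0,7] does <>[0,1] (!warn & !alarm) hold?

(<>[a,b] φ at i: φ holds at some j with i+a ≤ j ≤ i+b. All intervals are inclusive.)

Evaluate at each i in [0,7]:
  i=0: ✗ (none in [0,1])
  i=1: ✗ (none in [1,2])
  i=2: ✗ (none in [2,3])
  i=3: ✗ (none in [3,4])
  i=4: ✗ (none in [4,5])
  i=5: ✗ (none in [5,6])
  i=6: ✓ (witness j=7)
  i=7: ✓ (witness j=7)
Positions where it holds: {6, 7} → 2.

2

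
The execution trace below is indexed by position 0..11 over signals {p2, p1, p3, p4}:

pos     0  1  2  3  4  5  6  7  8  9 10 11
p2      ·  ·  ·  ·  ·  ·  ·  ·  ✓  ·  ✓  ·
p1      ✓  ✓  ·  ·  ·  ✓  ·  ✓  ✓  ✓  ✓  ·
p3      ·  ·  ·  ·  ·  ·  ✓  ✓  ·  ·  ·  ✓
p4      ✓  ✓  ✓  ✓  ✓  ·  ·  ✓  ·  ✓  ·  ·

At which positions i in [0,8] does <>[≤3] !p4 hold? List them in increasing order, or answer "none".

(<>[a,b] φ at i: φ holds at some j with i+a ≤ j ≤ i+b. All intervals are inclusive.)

2, 3, 4, 5, 6, 7, 8

Evaluate at each i in [0,8]:
  i=0: ✗ (none in [0,3])
  i=1: ✗ (none in [1,4])
  i=2: ✓ (witness j=5)
  i=3: ✓ (witness j=5)
  i=4: ✓ (witness j=5)
  i=5: ✓ (witness j=5)
  i=6: ✓ (witness j=6)
  i=7: ✓ (witness j=8)
  i=8: ✓ (witness j=8)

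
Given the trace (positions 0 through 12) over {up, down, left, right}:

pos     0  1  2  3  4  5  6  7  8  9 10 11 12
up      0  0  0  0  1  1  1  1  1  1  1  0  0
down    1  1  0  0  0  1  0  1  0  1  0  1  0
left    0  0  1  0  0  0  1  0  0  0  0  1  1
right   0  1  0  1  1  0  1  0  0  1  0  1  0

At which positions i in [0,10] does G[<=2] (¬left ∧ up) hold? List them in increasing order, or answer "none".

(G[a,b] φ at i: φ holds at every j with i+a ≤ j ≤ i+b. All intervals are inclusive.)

7, 8

Evaluate at each i in [0,10]:
  i=0: ✗ (fails at j=0)
  i=1: ✗ (fails at j=1)
  i=2: ✗ (fails at j=2)
  i=3: ✗ (fails at j=3)
  i=4: ✗ (fails at j=6)
  i=5: ✗ (fails at j=6)
  i=6: ✗ (fails at j=6)
  i=7: ✓ (all of [7,9])
  i=8: ✓ (all of [8,10])
  i=9: ✗ (fails at j=11)
  i=10: ✗ (fails at j=11)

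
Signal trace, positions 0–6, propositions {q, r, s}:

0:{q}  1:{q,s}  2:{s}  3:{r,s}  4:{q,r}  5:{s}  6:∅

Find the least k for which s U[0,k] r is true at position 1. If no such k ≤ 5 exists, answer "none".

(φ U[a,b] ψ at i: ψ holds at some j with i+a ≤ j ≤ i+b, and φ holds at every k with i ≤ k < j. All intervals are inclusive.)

2

Need earliest j ≥ 1 with r, and s at every k in [1,j-1].
  j=1: rhs fails.
  j=2: rhs fails.
  j=3: rhs holds; lhs holds on [1,2]. k = 2.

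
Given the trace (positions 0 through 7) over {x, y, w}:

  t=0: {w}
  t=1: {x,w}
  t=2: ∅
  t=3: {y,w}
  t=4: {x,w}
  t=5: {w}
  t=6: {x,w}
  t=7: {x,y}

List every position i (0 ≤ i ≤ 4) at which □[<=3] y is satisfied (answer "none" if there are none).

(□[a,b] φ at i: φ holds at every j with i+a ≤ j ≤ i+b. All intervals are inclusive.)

Evaluate at each i in [0,4]:
  i=0: ✗ (fails at j=0)
  i=1: ✗ (fails at j=1)
  i=2: ✗ (fails at j=2)
  i=3: ✗ (fails at j=4)
  i=4: ✗ (fails at j=4)

none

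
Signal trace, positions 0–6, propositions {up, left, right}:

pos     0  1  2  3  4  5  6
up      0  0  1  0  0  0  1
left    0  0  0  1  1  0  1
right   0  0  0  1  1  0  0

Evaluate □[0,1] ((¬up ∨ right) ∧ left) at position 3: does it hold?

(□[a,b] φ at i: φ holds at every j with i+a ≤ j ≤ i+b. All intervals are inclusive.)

Check ((¬up ∨ right) ∧ left) at every j in [3,4]:
  j=3: true
  j=4: true
All positions satisfy it → formula holds.

Yes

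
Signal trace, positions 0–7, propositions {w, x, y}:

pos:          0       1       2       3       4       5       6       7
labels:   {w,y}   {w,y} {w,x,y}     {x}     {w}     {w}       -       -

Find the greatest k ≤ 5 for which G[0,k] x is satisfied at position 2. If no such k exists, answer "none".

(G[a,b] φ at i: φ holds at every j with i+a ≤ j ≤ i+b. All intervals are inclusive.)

1

x must hold from j=2 onward; find where it first fails.
  j=2: holds
  j=3: holds
  j=4: fails
Holds on [2,3], so largest k = 1.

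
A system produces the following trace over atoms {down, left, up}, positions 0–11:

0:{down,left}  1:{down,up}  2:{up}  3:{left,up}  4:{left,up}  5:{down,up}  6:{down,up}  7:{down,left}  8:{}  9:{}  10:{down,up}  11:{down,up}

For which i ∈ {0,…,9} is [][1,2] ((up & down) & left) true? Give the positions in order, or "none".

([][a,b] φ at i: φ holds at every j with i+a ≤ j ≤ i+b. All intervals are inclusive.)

none

Evaluate at each i in [0,9]:
  i=0: ✗ (fails at j=1)
  i=1: ✗ (fails at j=2)
  i=2: ✗ (fails at j=3)
  i=3: ✗ (fails at j=4)
  i=4: ✗ (fails at j=5)
  i=5: ✗ (fails at j=6)
  i=6: ✗ (fails at j=7)
  i=7: ✗ (fails at j=8)
  i=8: ✗ (fails at j=9)
  i=9: ✗ (fails at j=10)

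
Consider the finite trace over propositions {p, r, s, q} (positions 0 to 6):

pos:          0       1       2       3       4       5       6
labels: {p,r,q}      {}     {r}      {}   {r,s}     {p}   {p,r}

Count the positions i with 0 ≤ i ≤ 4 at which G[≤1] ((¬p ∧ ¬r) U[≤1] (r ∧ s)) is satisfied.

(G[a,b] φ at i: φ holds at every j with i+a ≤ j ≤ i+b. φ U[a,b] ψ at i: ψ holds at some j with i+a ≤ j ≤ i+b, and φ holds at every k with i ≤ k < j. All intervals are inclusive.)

Evaluate at each i in [0,4]:
  i=0: ✗ (fails at j=0)
  i=1: ✗ (fails at j=1)
  i=2: ✗ (fails at j=2)
  i=3: ✓ (all of [3,4])
  i=4: ✗ (fails at j=5)
Positions where it holds: {3} → 1.

1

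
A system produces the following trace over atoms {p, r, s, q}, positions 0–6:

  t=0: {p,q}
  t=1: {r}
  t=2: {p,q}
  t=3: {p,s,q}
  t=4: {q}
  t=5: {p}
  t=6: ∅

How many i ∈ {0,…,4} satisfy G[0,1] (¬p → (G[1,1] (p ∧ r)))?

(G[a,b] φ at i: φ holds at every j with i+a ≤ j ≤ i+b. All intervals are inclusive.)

Evaluate at each i in [0,4]:
  i=0: ✗ (fails at j=1)
  i=1: ✗ (fails at j=1)
  i=2: ✓ (all of [2,3])
  i=3: ✗ (fails at j=4)
  i=4: ✗ (fails at j=4)
Positions where it holds: {2} → 1.

1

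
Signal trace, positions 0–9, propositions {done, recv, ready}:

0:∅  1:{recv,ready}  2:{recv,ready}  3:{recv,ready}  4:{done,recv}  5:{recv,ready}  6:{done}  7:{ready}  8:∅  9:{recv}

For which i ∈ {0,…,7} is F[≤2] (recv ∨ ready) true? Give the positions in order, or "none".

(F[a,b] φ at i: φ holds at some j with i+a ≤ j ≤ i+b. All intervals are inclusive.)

0, 1, 2, 3, 4, 5, 6, 7

Evaluate at each i in [0,7]:
  i=0: ✓ (witness j=1)
  i=1: ✓ (witness j=1)
  i=2: ✓ (witness j=2)
  i=3: ✓ (witness j=3)
  i=4: ✓ (witness j=4)
  i=5: ✓ (witness j=5)
  i=6: ✓ (witness j=7)
  i=7: ✓ (witness j=7)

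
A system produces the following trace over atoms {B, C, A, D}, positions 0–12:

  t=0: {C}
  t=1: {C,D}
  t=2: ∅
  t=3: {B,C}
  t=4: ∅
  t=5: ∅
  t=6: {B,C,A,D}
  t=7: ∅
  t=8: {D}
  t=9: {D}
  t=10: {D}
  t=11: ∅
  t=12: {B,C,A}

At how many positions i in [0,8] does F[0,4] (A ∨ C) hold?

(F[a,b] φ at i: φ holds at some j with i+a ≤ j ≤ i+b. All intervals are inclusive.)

8

Evaluate at each i in [0,8]:
  i=0: ✓ (witness j=0)
  i=1: ✓ (witness j=1)
  i=2: ✓ (witness j=3)
  i=3: ✓ (witness j=3)
  i=4: ✓ (witness j=6)
  i=5: ✓ (witness j=6)
  i=6: ✓ (witness j=6)
  i=7: ✗ (none in [7,11])
  i=8: ✓ (witness j=12)
Positions where it holds: {0, 1, 2, 3, 4, 5, 6, 8} → 8.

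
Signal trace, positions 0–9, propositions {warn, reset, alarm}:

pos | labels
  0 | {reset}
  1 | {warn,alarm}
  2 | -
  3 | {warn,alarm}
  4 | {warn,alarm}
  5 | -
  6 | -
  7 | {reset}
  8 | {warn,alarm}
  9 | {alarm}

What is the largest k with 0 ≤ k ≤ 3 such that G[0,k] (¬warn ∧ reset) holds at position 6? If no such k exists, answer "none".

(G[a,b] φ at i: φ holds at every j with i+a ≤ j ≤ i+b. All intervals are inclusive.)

(¬warn ∧ reset) must hold from j=6 onward; find where it first fails.
  j=6: fails → no k works.

none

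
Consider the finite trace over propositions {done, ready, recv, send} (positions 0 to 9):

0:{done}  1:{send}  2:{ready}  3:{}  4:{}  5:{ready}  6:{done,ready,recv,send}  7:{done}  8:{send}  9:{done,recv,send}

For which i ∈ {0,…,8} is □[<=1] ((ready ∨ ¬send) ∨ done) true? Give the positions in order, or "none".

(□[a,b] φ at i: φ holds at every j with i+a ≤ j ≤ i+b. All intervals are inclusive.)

Evaluate at each i in [0,8]:
  i=0: ✗ (fails at j=1)
  i=1: ✗ (fails at j=1)
  i=2: ✓ (all of [2,3])
  i=3: ✓ (all of [3,4])
  i=4: ✓ (all of [4,5])
  i=5: ✓ (all of [5,6])
  i=6: ✓ (all of [6,7])
  i=7: ✗ (fails at j=8)
  i=8: ✗ (fails at j=8)

2, 3, 4, 5, 6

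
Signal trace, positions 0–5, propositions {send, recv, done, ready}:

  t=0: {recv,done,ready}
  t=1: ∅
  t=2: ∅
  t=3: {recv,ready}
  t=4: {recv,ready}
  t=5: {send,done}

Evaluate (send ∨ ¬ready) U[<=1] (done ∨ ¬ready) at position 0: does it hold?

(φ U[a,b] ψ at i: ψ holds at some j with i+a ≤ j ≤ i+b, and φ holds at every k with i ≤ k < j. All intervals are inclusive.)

Need some j in [0,1] with (done ∨ ¬ready), and (send ∨ ¬ready) at every k in [0,j-1].
  j=0: (done ∨ ¬ready) holds; no prefix to check → satisfied.

Yes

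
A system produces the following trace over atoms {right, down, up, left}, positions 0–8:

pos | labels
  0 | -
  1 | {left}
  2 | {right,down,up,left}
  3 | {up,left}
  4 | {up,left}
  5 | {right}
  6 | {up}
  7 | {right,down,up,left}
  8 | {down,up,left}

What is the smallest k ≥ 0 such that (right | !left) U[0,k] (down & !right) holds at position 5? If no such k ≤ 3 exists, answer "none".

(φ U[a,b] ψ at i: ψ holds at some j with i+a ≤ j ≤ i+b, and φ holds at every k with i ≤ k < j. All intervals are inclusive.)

3

Need earliest j ≥ 5 with (down & !right), and (right | !left) at every k in [5,j-1].
  j=5: rhs fails.
  j=6: rhs fails.
  j=7: rhs fails.
  j=8: rhs holds; lhs holds on [5,7]. k = 3.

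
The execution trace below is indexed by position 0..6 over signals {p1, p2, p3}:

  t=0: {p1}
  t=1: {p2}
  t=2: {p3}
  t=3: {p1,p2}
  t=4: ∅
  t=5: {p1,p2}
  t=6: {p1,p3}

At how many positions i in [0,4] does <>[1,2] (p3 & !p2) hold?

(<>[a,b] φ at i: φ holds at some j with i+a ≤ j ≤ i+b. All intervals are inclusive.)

3

Evaluate at each i in [0,4]:
  i=0: ✓ (witness j=2)
  i=1: ✓ (witness j=2)
  i=2: ✗ (none in [3,4])
  i=3: ✗ (none in [4,5])
  i=4: ✓ (witness j=6)
Positions where it holds: {0, 1, 4} → 3.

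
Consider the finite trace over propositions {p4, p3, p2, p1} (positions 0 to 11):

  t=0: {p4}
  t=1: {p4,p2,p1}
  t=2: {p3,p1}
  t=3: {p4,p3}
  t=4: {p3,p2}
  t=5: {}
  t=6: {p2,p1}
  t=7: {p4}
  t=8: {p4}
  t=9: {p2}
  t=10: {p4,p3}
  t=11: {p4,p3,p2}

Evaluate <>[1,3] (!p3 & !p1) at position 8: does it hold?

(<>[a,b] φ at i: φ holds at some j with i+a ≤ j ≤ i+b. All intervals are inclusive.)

Holds

Check (!p3 & !p1) at each j in [9,11]:
  j=9: true
  j=10: false
  j=11: false
Found at j=9 → formula holds.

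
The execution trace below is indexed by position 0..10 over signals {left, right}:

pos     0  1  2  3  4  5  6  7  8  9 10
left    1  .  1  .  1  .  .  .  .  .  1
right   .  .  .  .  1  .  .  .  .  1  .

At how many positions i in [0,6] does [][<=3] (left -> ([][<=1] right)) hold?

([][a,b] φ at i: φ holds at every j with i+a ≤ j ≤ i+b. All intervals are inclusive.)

2

Evaluate at each i in [0,6]:
  i=0: ✗ (fails at j=0)
  i=1: ✗ (fails at j=2)
  i=2: ✗ (fails at j=2)
  i=3: ✗ (fails at j=4)
  i=4: ✗ (fails at j=4)
  i=5: ✓ (all of [5,8])
  i=6: ✓ (all of [6,9])
Positions where it holds: {5, 6} → 2.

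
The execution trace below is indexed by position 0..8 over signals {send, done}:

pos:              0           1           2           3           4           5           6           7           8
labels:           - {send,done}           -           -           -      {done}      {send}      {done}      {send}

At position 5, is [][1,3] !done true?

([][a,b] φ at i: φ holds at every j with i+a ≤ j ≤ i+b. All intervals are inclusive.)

Does not hold

Check !done at every j in [6,8]:
  j=6: true
  j=7: false
  j=8: true
Fails at j=7 → formula fails.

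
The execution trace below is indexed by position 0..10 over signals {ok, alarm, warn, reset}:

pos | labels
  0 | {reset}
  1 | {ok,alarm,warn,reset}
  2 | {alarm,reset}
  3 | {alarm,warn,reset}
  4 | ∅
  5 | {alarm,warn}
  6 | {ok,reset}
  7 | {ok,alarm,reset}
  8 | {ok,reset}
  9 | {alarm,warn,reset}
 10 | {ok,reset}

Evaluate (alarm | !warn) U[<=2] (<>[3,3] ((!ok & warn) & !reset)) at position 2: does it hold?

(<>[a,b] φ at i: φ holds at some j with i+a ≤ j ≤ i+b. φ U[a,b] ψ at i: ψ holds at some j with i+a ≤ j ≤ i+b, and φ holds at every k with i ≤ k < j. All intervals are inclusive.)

Need some j in [2,4] with <>[3,3] ((!ok & warn) & !reset), and (alarm | !warn) at every k in [2,j-1].
  j=2: <>[3,3] ((!ok & warn) & !reset) holds; no prefix to check → satisfied.

Yes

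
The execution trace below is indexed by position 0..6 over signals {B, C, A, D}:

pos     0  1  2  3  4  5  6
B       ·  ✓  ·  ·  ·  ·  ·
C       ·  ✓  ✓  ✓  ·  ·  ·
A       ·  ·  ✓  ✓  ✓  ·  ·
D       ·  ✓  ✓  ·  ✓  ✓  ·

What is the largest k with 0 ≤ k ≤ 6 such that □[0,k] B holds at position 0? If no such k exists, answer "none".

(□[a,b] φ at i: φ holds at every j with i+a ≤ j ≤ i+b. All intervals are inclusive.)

B must hold from j=0 onward; find where it first fails.
  j=0: fails → no k works.

none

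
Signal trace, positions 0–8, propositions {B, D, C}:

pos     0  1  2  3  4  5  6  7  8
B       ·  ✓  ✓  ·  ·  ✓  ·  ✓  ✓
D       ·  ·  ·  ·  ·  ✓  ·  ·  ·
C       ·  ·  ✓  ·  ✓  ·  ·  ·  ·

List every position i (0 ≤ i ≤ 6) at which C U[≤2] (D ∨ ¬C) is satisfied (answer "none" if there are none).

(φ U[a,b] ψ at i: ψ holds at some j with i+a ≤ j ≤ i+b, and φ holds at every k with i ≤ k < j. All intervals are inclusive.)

0, 1, 2, 3, 4, 5, 6

Evaluate at each i in [0,6]:
  i=0: ✓ (rhs at j=0)
  i=1: ✓ (rhs at j=1)
  i=2: ✓ (rhs at j=3; lhs holds on [2,2])
  i=3: ✓ (rhs at j=3)
  i=4: ✓ (rhs at j=5; lhs holds on [4,4])
  i=5: ✓ (rhs at j=5)
  i=6: ✓ (rhs at j=6)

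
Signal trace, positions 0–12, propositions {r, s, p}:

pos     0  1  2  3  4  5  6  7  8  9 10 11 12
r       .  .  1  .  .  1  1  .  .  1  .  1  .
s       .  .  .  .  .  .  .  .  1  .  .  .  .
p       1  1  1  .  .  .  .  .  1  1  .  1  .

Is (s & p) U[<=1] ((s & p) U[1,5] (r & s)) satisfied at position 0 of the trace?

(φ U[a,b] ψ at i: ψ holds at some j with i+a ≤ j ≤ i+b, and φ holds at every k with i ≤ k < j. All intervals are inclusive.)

Need some j in [0,1] with ((s & p) U[1,5] (r & s)), and (s & p) at every k in [0,j-1].
  j=0: ((s & p) U[1,5] (r & s)) — fails.
  j=1: ((s & p) U[1,5] (r & s)) — fails.
No j in the window works → until fails.

Does not hold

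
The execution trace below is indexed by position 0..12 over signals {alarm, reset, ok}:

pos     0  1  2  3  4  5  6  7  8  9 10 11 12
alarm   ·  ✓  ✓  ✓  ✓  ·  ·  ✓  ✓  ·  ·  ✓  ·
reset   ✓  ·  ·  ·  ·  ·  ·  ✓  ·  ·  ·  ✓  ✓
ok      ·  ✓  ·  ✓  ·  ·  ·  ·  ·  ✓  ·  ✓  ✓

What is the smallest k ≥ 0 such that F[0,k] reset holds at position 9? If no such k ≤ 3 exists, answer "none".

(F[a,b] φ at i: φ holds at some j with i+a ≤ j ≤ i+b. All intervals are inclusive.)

Scan j = 9,10,… for reset:
  j=9: fails
  j=10: fails
  j=11: holds
First hit at j=11, so smallest k = 11-9 = 2.

2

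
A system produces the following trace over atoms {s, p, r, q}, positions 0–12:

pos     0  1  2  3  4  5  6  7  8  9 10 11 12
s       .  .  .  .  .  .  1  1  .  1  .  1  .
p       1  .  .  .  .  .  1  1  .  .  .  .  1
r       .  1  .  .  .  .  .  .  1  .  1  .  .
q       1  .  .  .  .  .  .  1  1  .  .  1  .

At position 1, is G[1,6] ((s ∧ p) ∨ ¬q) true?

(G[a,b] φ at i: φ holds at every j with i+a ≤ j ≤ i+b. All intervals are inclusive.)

Yes

Check ((s ∧ p) ∨ ¬q) at every j in [2,7]:
  j=2: true
  j=3: true
  j=4: true
  j=5: true
  j=6: true
  j=7: true
All positions satisfy it → formula holds.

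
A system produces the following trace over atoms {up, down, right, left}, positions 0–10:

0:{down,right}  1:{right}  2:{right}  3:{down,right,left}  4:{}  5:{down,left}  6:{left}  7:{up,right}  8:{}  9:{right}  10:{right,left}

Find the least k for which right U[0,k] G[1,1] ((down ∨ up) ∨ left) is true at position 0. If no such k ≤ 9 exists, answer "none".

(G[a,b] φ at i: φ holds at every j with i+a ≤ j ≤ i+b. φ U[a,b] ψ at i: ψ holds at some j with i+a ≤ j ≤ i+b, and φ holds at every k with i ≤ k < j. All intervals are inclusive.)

Need earliest j ≥ 0 with G[1,1] ((down ∨ up) ∨ left), and right at every k in [0,j-1].
  j=0: rhs fails.
  j=1: rhs fails.
  j=2: rhs holds; lhs holds on [0,1]. k = 2.

2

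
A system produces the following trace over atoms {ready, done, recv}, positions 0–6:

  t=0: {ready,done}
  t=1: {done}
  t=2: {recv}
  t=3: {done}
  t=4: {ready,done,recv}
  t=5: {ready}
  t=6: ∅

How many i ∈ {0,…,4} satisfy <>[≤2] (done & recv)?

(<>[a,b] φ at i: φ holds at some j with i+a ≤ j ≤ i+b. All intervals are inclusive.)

3

Evaluate at each i in [0,4]:
  i=0: ✗ (none in [0,2])
  i=1: ✗ (none in [1,3])
  i=2: ✓ (witness j=4)
  i=3: ✓ (witness j=4)
  i=4: ✓ (witness j=4)
Positions where it holds: {2, 3, 4} → 3.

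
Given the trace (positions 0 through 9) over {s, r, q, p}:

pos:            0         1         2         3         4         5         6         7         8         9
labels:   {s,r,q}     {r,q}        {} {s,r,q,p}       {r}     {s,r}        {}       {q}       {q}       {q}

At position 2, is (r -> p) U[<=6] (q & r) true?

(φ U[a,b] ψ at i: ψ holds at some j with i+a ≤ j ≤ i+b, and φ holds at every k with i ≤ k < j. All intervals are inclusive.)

Need some j in [2,8] with (q & r), and (r -> p) at every k in [2,j-1].
  j=2: (q & r) false.
  j=3: (q & r) holds; (r -> p) holds at every k in [2,2] → satisfied.

Holds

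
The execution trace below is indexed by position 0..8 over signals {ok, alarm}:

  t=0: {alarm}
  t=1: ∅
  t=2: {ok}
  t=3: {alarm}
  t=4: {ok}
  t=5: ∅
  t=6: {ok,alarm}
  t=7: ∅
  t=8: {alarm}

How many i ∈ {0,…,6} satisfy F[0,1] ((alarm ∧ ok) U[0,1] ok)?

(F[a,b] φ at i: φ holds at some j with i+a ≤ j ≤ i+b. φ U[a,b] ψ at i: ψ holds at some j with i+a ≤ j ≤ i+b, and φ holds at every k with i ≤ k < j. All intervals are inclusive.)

6

Evaluate at each i in [0,6]:
  i=0: ✗ (none in [0,1])
  i=1: ✓ (witness j=2)
  i=2: ✓ (witness j=2)
  i=3: ✓ (witness j=4)
  i=4: ✓ (witness j=4)
  i=5: ✓ (witness j=6)
  i=6: ✓ (witness j=6)
Positions where it holds: {1, 2, 3, 4, 5, 6} → 6.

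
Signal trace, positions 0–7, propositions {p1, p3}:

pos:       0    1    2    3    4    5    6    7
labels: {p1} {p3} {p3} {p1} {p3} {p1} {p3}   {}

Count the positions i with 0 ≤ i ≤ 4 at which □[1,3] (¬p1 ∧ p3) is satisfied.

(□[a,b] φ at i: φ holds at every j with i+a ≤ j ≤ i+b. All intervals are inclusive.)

0

Evaluate at each i in [0,4]:
  i=0: ✗ (fails at j=3)
  i=1: ✗ (fails at j=3)
  i=2: ✗ (fails at j=3)
  i=3: ✗ (fails at j=5)
  i=4: ✗ (fails at j=5)
Positions where it holds: {} → 0.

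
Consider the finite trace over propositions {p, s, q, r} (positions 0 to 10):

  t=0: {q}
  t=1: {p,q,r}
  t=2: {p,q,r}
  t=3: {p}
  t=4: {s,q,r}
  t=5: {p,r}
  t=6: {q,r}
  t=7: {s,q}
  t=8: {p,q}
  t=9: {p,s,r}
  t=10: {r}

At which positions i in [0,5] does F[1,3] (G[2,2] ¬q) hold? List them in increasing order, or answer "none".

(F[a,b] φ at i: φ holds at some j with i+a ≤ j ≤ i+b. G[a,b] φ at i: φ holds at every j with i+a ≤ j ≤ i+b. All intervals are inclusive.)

Evaluate at each i in [0,5]:
  i=0: ✓ (witness j=1)
  i=1: ✓ (witness j=3)
  i=2: ✓ (witness j=3)
  i=3: ✗ (none in [4,6])
  i=4: ✓ (witness j=7)
  i=5: ✓ (witness j=7)

0, 1, 2, 4, 5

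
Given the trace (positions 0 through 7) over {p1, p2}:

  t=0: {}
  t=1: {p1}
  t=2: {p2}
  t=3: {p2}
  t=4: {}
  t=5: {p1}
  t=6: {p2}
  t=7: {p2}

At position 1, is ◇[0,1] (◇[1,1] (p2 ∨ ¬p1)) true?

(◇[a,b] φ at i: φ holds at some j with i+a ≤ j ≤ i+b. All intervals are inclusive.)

True

Check ◇[1,1] (p2 ∨ ¬p1) at each j in [1,2]:
  j=1: holds (witness at 2)
  j=2: holds (witness at 3)
Found at j=1 → formula holds.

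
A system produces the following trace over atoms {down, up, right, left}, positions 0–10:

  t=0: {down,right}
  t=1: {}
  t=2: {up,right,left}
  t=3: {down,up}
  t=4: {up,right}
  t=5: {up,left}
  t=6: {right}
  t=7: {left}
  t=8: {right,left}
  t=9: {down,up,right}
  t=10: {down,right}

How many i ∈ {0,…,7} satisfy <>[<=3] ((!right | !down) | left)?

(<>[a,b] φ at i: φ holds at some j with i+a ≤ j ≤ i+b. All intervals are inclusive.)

8

Evaluate at each i in [0,7]:
  i=0: ✓ (witness j=1)
  i=1: ✓ (witness j=1)
  i=2: ✓ (witness j=2)
  i=3: ✓ (witness j=3)
  i=4: ✓ (witness j=4)
  i=5: ✓ (witness j=5)
  i=6: ✓ (witness j=6)
  i=7: ✓ (witness j=7)
Positions where it holds: {0, 1, 2, 3, 4, 5, 6, 7} → 8.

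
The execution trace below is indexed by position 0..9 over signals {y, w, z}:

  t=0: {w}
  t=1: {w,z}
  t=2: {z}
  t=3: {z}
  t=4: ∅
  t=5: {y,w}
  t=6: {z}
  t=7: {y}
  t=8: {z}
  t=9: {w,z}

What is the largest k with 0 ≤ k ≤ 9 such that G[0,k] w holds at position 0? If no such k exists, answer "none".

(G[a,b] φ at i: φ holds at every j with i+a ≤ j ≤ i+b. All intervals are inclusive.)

w must hold from j=0 onward; find where it first fails.
  j=0: holds
  j=1: holds
  j=2: fails
Holds on [0,1], so largest k = 1.

1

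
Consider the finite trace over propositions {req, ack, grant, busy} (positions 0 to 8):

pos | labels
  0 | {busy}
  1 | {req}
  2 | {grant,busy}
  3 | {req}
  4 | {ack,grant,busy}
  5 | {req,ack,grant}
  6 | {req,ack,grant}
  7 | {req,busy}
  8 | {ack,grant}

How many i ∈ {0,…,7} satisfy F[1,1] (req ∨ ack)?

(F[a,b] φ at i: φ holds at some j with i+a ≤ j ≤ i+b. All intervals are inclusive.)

7

Evaluate at each i in [0,7]:
  i=0: ✓ (witness j=1)
  i=1: ✗ (none in [2,2])
  i=2: ✓ (witness j=3)
  i=3: ✓ (witness j=4)
  i=4: ✓ (witness j=5)
  i=5: ✓ (witness j=6)
  i=6: ✓ (witness j=7)
  i=7: ✓ (witness j=8)
Positions where it holds: {0, 2, 3, 4, 5, 6, 7} → 7.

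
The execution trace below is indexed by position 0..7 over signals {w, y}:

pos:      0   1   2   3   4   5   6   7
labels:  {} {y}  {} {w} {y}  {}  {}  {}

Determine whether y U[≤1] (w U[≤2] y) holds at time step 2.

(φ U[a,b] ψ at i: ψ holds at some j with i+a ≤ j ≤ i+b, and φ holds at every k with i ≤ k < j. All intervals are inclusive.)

Need some j in [2,3] with (w U[≤2] y), and y at every k in [2,j-1].
  j=2: (w U[≤2] y) — fails.
  j=3: (w U[≤2] y) holds, but y fails at k=2 → not this j.
No j in the window works → until fails.

No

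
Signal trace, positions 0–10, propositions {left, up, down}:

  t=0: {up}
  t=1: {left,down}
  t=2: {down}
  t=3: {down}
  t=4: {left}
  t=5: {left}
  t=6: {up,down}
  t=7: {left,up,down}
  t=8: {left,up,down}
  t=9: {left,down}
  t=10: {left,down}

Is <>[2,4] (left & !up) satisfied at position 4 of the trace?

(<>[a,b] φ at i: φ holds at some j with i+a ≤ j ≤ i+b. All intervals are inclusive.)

No

Check (left & !up) at each j in [6,8]:
  j=6: false
  j=7: false
  j=8: false
No position in the window satisfies it → formula fails.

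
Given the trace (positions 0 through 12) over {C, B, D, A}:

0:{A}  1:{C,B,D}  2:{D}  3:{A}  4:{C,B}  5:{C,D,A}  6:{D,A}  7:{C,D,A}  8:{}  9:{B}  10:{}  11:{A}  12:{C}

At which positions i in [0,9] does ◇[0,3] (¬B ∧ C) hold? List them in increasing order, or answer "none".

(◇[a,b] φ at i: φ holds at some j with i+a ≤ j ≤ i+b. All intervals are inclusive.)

2, 3, 4, 5, 6, 7, 9

Evaluate at each i in [0,9]:
  i=0: ✗ (none in [0,3])
  i=1: ✗ (none in [1,4])
  i=2: ✓ (witness j=5)
  i=3: ✓ (witness j=5)
  i=4: ✓ (witness j=5)
  i=5: ✓ (witness j=5)
  i=6: ✓ (witness j=7)
  i=7: ✓ (witness j=7)
  i=8: ✗ (none in [8,11])
  i=9: ✓ (witness j=12)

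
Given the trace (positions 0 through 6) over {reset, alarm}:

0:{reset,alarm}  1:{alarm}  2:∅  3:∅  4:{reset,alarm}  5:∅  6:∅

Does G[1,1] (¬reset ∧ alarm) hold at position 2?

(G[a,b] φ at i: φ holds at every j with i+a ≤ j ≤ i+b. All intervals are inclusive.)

Does not hold

Check (¬reset ∧ alarm) at every j in [3,3]:
  j=3: false
Fails at j=3 → formula fails.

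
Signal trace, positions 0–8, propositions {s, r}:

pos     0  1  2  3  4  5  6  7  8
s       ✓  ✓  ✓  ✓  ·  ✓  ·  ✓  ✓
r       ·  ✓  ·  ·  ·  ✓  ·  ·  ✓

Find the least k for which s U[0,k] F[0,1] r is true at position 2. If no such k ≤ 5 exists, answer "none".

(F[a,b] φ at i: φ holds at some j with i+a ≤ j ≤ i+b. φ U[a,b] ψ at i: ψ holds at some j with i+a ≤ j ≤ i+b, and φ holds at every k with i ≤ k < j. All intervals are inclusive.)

Need earliest j ≥ 2 with F[0,1] r, and s at every k in [2,j-1].
  j=2: rhs fails.
  j=3: rhs fails.
  j=4: rhs holds; lhs holds on [2,3]. k = 2.

2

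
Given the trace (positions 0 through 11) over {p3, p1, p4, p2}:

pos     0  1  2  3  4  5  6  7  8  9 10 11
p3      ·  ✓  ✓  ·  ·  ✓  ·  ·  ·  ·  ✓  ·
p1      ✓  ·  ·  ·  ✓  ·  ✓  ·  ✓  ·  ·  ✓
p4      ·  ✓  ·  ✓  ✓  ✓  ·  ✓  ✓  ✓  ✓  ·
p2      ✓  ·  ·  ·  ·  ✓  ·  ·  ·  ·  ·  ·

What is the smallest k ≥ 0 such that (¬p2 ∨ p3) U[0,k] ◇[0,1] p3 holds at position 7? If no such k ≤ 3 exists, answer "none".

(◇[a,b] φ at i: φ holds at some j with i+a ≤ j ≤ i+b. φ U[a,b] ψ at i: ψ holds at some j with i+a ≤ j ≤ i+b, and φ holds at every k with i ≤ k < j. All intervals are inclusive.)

Need earliest j ≥ 7 with ◇[0,1] p3, and (¬p2 ∨ p3) at every k in [7,j-1].
  j=7: rhs fails.
  j=8: rhs fails.
  j=9: rhs holds; lhs holds on [7,8]. k = 2.

2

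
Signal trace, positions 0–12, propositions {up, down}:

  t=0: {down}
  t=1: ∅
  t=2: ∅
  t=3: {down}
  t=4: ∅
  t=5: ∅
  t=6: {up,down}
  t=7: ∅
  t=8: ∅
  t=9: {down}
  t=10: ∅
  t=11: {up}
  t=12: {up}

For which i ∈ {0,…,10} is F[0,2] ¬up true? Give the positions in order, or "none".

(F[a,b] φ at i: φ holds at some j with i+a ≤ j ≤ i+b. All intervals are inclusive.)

Evaluate at each i in [0,10]:
  i=0: ✓ (witness j=0)
  i=1: ✓ (witness j=1)
  i=2: ✓ (witness j=2)
  i=3: ✓ (witness j=3)
  i=4: ✓ (witness j=4)
  i=5: ✓ (witness j=5)
  i=6: ✓ (witness j=7)
  i=7: ✓ (witness j=7)
  i=8: ✓ (witness j=8)
  i=9: ✓ (witness j=9)
  i=10: ✓ (witness j=10)

0, 1, 2, 3, 4, 5, 6, 7, 8, 9, 10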